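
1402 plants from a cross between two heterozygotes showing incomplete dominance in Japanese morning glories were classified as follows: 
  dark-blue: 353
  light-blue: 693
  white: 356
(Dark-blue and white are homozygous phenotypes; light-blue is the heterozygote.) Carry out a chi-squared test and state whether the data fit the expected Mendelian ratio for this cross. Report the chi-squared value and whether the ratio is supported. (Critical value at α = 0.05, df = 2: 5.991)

0.195; consistent

With incomplete dominance, a heterozygote × heterozygote cross gives a 1:2:1 phenotypic ratio.
Under the 1:2:1 hypothesis (Σ ratio = 4, N = 1402):
  dark-blue: 1402 × 1/4 = 350.5
  light-blue: 1402 × 2/4 = 701
  white: 1402 × 1/4 = 350.5
χ² = Σ (O − E)² / E
  dark-blue: (353 − 350.5)² / 350.5 = 0.0178
  light-blue: (693 − 701)² / 701 = 0.0913
  white: (356 − 350.5)² / 350.5 = 0.0863
χ² = 0.0178 + 0.0913 + 0.0863 = 0.1954 ≈ 0.195
Degrees of freedom = 3 − 1 = 2; critical value at α = 0.05 is 5.991.
Since 0.195 < 5.991, we fail to reject the null hypothesis — the data are consistent with the 1:2:1 ratio.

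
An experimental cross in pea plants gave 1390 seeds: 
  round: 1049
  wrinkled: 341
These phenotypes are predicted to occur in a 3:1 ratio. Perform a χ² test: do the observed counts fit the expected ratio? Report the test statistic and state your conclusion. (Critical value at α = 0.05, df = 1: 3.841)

0.162; consistent

Total ratio parts = 4. Expected numbers out of 1390:
  round: 1390 × 3/4 = 1042.5
  wrinkled: 1390 × 1/4 = 347.5
χ² = Σ (O − E)² / E
  round: (1049 − 1042.5)² / 1042.5 = 0.0405
  wrinkled: (341 − 347.5)² / 347.5 = 0.1216
χ² = 0.0405 + 0.1216 = 0.1621 ≈ 0.162
Degrees of freedom = 2 − 1 = 1; critical value at α = 0.05 is 3.841.
Since 0.162 < 3.841, we fail to reject the null hypothesis — the data are consistent with the 3:1 ratio.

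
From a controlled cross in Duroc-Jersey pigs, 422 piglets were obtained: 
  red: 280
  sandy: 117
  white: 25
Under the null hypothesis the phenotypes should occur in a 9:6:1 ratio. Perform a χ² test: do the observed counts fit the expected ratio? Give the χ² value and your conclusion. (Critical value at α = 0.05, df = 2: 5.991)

18.478; not consistent

Under the 9:6:1 hypothesis (Σ ratio = 16, N = 422):
  red: 422 × 9/16 = 237.375
  sandy: 422 × 6/16 = 158.25
  white: 422 × 1/16 = 26.375
χ² = Σ (O − E)² / E
  red: (280 − 237.375)² / 237.375 = 7.6541
  sandy: (117 − 158.25)² / 158.25 = 10.7524
  white: (25 − 26.375)² / 26.375 = 0.0717
χ² = 7.6541 + 10.7524 + 0.0717 = 18.4782 ≈ 18.478
Degrees of freedom = 3 − 1 = 2; critical value at α = 0.05 is 5.991.
Since 18.478 > 5.991, we reject the null hypothesis — the data do not fit the 9:6:1 ratio.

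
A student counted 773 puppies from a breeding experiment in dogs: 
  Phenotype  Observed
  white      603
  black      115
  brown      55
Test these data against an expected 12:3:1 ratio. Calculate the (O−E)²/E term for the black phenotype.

The 12:3:1 ratio has 16 parts, so with N = 773 the expected counts are:
  white: 773 × 12/16 = 579.75
  black: 773 × 3/16 = 144.9375
  brown: 773 × 1/16 = 48.3125
Contribution of black: (115 − 144.9375)² / 144.9375 = 6.1837

6.184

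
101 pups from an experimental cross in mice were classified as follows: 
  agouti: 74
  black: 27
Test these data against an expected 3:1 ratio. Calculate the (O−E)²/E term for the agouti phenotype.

Total ratio parts = 4. Expected numbers out of 101:
  agouti: 101 × 3/4 = 75.75
  black: 101 × 1/4 = 25.25
Contribution of agouti: (74 − 75.75)² / 75.75 = 0.0404

0.040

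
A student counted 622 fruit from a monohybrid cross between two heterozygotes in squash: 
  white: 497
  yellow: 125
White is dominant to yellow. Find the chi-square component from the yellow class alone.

5.982

For a monohybrid cross between heterozygotes with complete dominance, the expected phenotypic ratio is 3:1.
The 3:1 ratio has 4 parts, so with N = 622 the expected counts are:
  white: 622 × 3/4 = 466.5
  yellow: 622 × 1/4 = 155.5
Contribution of yellow: (125 − 155.5)² / 155.5 = 5.9823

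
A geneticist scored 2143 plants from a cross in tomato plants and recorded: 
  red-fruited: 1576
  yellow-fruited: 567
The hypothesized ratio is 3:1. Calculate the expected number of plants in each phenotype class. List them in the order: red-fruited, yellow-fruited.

The 3:1 ratio has 4 parts, so with N = 2143 the expected counts are:
  red-fruited: 2143 × 3/4 = 1607.25
  yellow-fruited: 2143 × 1/4 = 535.75

1607.25, 535.75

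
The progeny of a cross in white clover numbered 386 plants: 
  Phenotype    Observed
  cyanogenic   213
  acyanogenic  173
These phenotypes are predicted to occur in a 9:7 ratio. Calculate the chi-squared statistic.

0.179

Expected counts for N = 386 under a 9:7 ratio (total parts = 16):
  cyanogenic: 386 × 9/16 = 217.125
  acyanogenic: 386 × 7/16 = 168.875
χ² = Σ (O − E)² / E
  cyanogenic: (213 − 217.125)² / 217.125 = 0.0784
  acyanogenic: (173 − 168.875)² / 168.875 = 0.1008
χ² = 0.0784 + 0.1008 = 0.1792 ≈ 0.179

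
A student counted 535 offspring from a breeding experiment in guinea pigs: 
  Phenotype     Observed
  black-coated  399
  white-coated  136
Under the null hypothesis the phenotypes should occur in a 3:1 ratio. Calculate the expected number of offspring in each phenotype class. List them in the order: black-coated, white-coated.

401.25, 133.75

The 3:1 ratio has 4 parts, so with N = 535 the expected counts are:
  black-coated: 535 × 3/4 = 401.25
  white-coated: 535 × 1/4 = 133.75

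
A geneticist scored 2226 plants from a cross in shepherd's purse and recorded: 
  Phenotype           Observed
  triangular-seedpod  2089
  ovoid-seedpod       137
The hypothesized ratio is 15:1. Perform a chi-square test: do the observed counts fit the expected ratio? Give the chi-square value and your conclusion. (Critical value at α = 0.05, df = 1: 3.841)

Under the 15:1 hypothesis (Σ ratio = 16, N = 2226):
  triangular-seedpod: 2226 × 15/16 = 2086.875
  ovoid-seedpod: 2226 × 1/16 = 139.125
χ² = Σ (O − E)² / E
  triangular-seedpod: (2089 − 2086.875)² / 2086.875 = 0.0022
  ovoid-seedpod: (137 − 139.125)² / 139.125 = 0.0325
χ² = 0.0022 + 0.0325 = 0.0347 ≈ 0.035
Degrees of freedom = 2 − 1 = 1; critical value at α = 0.05 is 3.841.
Since 0.035 < 3.841, we fail to reject the null hypothesis — the data are consistent with the 15:1 ratio.

0.035; consistent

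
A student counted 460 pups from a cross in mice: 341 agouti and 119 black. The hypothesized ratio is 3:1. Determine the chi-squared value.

Under the 3:1 hypothesis (Σ ratio = 4, N = 460):
  agouti: 460 × 3/4 = 345
  black: 460 × 1/4 = 115
χ² = Σ (O − E)² / E
  agouti: (341 − 345)² / 345 = 0.0464
  black: (119 − 115)² / 115 = 0.1391
χ² = 0.0464 + 0.1391 = 0.1855 ≈ 0.186

0.186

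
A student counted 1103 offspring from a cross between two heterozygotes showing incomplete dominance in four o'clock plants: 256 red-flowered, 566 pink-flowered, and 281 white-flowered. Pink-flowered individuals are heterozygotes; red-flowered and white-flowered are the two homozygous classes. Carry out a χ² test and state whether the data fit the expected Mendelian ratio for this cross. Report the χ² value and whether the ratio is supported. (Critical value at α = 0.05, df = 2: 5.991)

1.896; consistent

With incomplete dominance, a heterozygote × heterozygote cross gives a 1:2:1 phenotypic ratio.
Expected counts for N = 1103 under a 1:2:1 ratio (total parts = 4):
  red-flowered: 1103 × 1/4 = 275.75
  pink-flowered: 1103 × 2/4 = 551.5
  white-flowered: 1103 × 1/4 = 275.75
χ² = Σ (O − E)² / E
  red-flowered: (256 − 275.75)² / 275.75 = 1.4146
  pink-flowered: (566 − 551.5)² / 551.5 = 0.3812
  white-flowered: (281 − 275.75)² / 275.75 = 0.1000
χ² = 1.4146 + 0.3812 + 0.1000 = 1.8958 ≈ 1.896
Degrees of freedom = 3 − 1 = 2; critical value at α = 0.05 is 5.991.
Since 1.896 < 5.991, we fail to reject the null hypothesis — the data are consistent with the 1:2:1 ratio.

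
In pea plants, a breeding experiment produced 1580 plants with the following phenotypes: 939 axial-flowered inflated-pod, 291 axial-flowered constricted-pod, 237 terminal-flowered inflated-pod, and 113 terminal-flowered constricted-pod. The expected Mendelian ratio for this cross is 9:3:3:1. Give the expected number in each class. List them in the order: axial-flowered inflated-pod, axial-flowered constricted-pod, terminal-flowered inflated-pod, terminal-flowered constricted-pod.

888.75, 296.25, 296.25, 98.75

Under the 9:3:3:1 hypothesis (Σ ratio = 16, N = 1580):
  axial-flowered inflated-pod: 1580 × 9/16 = 888.75
  axial-flowered constricted-pod: 1580 × 3/16 = 296.25
  terminal-flowered inflated-pod: 1580 × 3/16 = 296.25
  terminal-flowered constricted-pod: 1580 × 1/16 = 98.75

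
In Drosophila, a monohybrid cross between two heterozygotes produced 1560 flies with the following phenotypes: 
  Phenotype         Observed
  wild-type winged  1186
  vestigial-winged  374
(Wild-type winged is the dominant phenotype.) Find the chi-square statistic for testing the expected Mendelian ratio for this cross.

For a monohybrid cross between heterozygotes with complete dominance, the expected phenotypic ratio is 3:1.
The 3:1 ratio has 4 parts, so with N = 1560 the expected counts are:
  wild-type winged: 1560 × 3/4 = 1170
  vestigial-winged: 1560 × 1/4 = 390
χ² = Σ (O − E)² / E
  wild-type winged: (1186 − 1170)² / 1170 = 0.2188
  vestigial-winged: (374 − 390)² / 390 = 0.6564
χ² = 0.2188 + 0.6564 = 0.8752 ≈ 0.875

0.875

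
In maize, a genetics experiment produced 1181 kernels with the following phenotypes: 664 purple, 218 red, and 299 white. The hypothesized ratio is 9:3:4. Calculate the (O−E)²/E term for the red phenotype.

0.053

The 9:3:4 ratio has 16 parts, so with N = 1181 the expected counts are:
  purple: 1181 × 9/16 = 664.3125
  red: 1181 × 3/16 = 221.4375
  white: 1181 × 4/16 = 295.25
Contribution of red: (218 − 221.4375)² / 221.4375 = 0.0534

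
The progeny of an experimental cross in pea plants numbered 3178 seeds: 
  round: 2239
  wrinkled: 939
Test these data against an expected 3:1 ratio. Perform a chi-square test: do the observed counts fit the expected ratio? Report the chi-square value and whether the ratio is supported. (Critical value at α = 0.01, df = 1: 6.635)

35.041; not consistent

Total ratio parts = 4. Expected numbers out of 3178:
  round: 3178 × 3/4 = 2383.5
  wrinkled: 3178 × 1/4 = 794.5
χ² = Σ (O − E)² / E
  round: (2239 − 2383.5)² / 2383.5 = 8.7603
  wrinkled: (939 − 794.5)² / 794.5 = 26.2810
χ² = 8.7603 + 26.2810 = 35.0413 ≈ 35.041
Degrees of freedom = 2 − 1 = 1; critical value at α = 0.01 is 6.635.
Since 35.041 > 6.635, we reject the null hypothesis — the data do not fit the 3:1 ratio.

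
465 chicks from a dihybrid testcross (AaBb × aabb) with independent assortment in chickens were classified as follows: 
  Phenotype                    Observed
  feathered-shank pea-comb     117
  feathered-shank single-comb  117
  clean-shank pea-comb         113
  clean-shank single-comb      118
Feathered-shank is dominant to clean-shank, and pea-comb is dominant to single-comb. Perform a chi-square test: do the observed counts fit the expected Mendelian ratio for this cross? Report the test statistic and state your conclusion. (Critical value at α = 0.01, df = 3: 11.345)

A dihybrid testcross with independent assortment gives a 1:1:1:1 ratio.
Expected counts for N = 465 under a 1:1:1:1 ratio (total parts = 4):
  feathered-shank pea-comb: 465 × 1/4 = 116.25
  feathered-shank single-comb: 465 × 1/4 = 116.25
  clean-shank pea-comb: 465 × 1/4 = 116.25
  clean-shank single-comb: 465 × 1/4 = 116.25
χ² = Σ (O − E)² / E
  feathered-shank pea-comb: (117 − 116.25)² / 116.25 = 0.0048
  feathered-shank single-comb: (117 − 116.25)² / 116.25 = 0.0048
  clean-shank pea-comb: (113 − 116.25)² / 116.25 = 0.0909
  clean-shank single-comb: (118 − 116.25)² / 116.25 = 0.0263
χ² = 0.0048 + 0.0048 + 0.0909 + 0.0263 = 0.1268 ≈ 0.127
Degrees of freedom = 4 − 1 = 3; critical value at α = 0.01 is 11.345.
Since 0.127 < 11.345, we fail to reject the null hypothesis — the data are consistent with the 1:1:1:1 ratio.

0.127; consistent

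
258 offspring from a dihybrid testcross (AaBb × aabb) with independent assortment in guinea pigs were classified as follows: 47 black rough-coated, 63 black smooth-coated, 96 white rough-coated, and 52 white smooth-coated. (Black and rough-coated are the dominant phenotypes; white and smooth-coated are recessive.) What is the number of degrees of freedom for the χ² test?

3

A dihybrid testcross with independent assortment gives a 1:1:1:1 ratio.
A goodness-of-fit test with 4 phenotype classes has df = 4 − 1 = 3.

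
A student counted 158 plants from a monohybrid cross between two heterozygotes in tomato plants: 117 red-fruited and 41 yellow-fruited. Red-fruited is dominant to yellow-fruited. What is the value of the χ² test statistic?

For a monohybrid cross between heterozygotes with complete dominance, the expected phenotypic ratio is 3:1.
The 3:1 ratio has 4 parts, so with N = 158 the expected counts are:
  red-fruited: 158 × 3/4 = 118.5
  yellow-fruited: 158 × 1/4 = 39.5
χ² = Σ (O − E)² / E
  red-fruited: (117 − 118.5)² / 118.5 = 0.0190
  yellow-fruited: (41 − 39.5)² / 39.5 = 0.0570
χ² = 0.0190 + 0.0570 = 0.076

0.076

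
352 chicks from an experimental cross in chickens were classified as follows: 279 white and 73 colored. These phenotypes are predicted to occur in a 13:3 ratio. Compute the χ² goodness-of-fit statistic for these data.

Under the 13:3 hypothesis (Σ ratio = 16, N = 352):
  white: 352 × 13/16 = 286
  colored: 352 × 3/16 = 66
χ² = Σ (O − E)² / E
  white: (279 − 286)² / 286 = 0.1713
  colored: (73 − 66)² / 66 = 0.7424
χ² = 0.1713 + 0.7424 = 0.9137 ≈ 0.914

0.914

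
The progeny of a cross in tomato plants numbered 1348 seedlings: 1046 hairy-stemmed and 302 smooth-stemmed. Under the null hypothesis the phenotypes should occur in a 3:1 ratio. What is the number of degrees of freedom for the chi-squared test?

1

A goodness-of-fit test with 2 phenotype classes has df = 2 − 1 = 1.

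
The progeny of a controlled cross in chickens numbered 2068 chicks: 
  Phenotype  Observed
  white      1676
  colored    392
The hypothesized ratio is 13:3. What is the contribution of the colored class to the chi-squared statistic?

0.047

Total ratio parts = 16. Expected numbers out of 2068:
  white: 2068 × 13/16 = 1680.25
  colored: 2068 × 3/16 = 387.75
Contribution of colored: (392 − 387.75)² / 387.75 = 0.0466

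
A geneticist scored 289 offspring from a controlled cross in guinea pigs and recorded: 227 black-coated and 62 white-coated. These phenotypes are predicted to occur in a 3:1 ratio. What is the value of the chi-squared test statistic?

Under the 3:1 hypothesis (Σ ratio = 4, N = 289):
  black-coated: 289 × 3/4 = 216.75
  white-coated: 289 × 1/4 = 72.25
χ² = Σ (O − E)² / E
  black-coated: (227 − 216.75)² / 216.75 = 0.4847
  white-coated: (62 − 72.25)² / 72.25 = 1.4542
χ² = 0.4847 + 1.4542 = 1.9389 ≈ 1.939

1.939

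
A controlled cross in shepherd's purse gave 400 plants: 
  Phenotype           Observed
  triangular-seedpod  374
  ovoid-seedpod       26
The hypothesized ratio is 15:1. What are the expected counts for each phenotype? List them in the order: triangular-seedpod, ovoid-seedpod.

Expected counts for N = 400 under a 15:1 ratio (total parts = 16):
  triangular-seedpod: 400 × 15/16 = 375
  ovoid-seedpod: 400 × 1/16 = 25

375, 25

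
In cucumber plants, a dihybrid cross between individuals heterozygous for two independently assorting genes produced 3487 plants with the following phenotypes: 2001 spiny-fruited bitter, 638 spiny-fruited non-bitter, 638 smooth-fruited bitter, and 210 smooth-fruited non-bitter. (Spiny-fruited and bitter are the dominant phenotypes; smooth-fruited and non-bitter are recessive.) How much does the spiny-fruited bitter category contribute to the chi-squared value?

0.798

A dihybrid F₂ with independent assortment and complete dominance at both loci gives a 9:3:3:1 phenotypic ratio.
The 9:3:3:1 ratio has 16 parts, so with N = 3487 the expected counts are:
  spiny-fruited bitter: 3487 × 9/16 = 1961.4375
  spiny-fruited non-bitter: 3487 × 3/16 = 653.8125
  smooth-fruited bitter: 3487 × 3/16 = 653.8125
  smooth-fruited non-bitter: 3487 × 1/16 = 217.9375
Contribution of spiny-fruited bitter: (2001 − 1961.4375)² / 1961.4375 = 0.7980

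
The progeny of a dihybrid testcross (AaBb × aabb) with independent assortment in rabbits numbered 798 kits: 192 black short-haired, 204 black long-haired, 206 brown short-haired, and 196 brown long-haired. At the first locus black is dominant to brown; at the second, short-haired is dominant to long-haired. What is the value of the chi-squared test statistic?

0.657

A dihybrid testcross with independent assortment gives a 1:1:1:1 ratio.
The 1:1:1:1 ratio has 4 parts, so with N = 798 the expected counts are:
  black short-haired: 798 × 1/4 = 199.5
  black long-haired: 798 × 1/4 = 199.5
  brown short-haired: 798 × 1/4 = 199.5
  brown long-haired: 798 × 1/4 = 199.5
χ² = Σ (O − E)² / E
  black short-haired: (192 − 199.5)² / 199.5 = 0.2820
  black long-haired: (204 − 199.5)² / 199.5 = 0.1015
  brown short-haired: (206 − 199.5)² / 199.5 = 0.2118
  brown long-haired: (196 − 199.5)² / 199.5 = 0.0614
χ² = 0.2820 + 0.1015 + 0.2118 + 0.0614 = 0.6567 ≈ 0.657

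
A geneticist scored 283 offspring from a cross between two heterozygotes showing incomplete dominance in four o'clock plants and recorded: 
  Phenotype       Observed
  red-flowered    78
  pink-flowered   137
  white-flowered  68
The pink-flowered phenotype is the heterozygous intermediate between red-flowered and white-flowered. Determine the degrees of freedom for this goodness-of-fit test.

With incomplete dominance, a heterozygote × heterozygote cross gives a 1:2:1 phenotypic ratio.
A goodness-of-fit test with 3 phenotype classes has df = 3 − 1 = 2.

2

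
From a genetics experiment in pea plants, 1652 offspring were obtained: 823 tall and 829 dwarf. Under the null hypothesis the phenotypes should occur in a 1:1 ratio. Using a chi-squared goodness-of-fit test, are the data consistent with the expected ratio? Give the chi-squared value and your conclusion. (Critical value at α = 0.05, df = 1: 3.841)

0.022; consistent

Under the 1:1 hypothesis (Σ ratio = 2, N = 1652):
  tall: 1652 × 1/2 = 826
  dwarf: 1652 × 1/2 = 826
χ² = Σ (O − E)² / E
  tall: (823 − 826)² / 826 = 0.0109
  dwarf: (829 − 826)² / 826 = 0.0109
χ² = 0.0109 + 0.0109 = 0.0218 ≈ 0.022
Degrees of freedom = 2 − 1 = 1; critical value at α = 0.05 is 3.841.
Since 0.022 < 3.841, we fail to reject the null hypothesis — the data are consistent with the 1:1 ratio.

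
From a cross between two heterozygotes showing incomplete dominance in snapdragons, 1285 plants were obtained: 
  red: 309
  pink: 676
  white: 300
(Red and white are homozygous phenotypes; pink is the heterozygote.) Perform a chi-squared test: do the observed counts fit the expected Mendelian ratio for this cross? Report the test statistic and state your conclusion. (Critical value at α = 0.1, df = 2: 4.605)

With incomplete dominance, a heterozygote × heterozygote cross gives a 1:2:1 phenotypic ratio.
Under the 1:2:1 hypothesis (Σ ratio = 4, N = 1285):
  red: 1285 × 1/4 = 321.25
  pink: 1285 × 2/4 = 642.5
  white: 1285 × 1/4 = 321.25
χ² = Σ (O − E)² / E
  red: (309 − 321.25)² / 321.25 = 0.4671
  pink: (676 − 642.5)² / 642.5 = 1.7467
  white: (300 − 321.25)² / 321.25 = 1.4056
χ² = 0.4671 + 1.7467 + 1.4056 = 3.6194 ≈ 3.619
Degrees of freedom = 3 − 1 = 2; critical value at α = 0.1 is 4.605.
Since 3.619 < 4.605, we fail to reject the null hypothesis — the data are consistent with the 1:2:1 ratio.

3.619; consistent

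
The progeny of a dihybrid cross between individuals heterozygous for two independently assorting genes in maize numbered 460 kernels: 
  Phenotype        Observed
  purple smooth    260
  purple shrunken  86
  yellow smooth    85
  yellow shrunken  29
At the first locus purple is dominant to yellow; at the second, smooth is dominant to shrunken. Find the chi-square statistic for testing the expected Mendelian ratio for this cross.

A dihybrid F₂ with independent assortment and complete dominance at both loci gives a 9:3:3:1 phenotypic ratio.
Expected counts for N = 460 under a 9:3:3:1 ratio (total parts = 16):
  purple smooth: 460 × 9/16 = 258.75
  purple shrunken: 460 × 3/16 = 86.25
  yellow smooth: 460 × 3/16 = 86.25
  yellow shrunken: 460 × 1/16 = 28.75
χ² = Σ (O − E)² / E
  purple smooth: (260 − 258.75)² / 258.75 = 0.0060
  purple shrunken: (86 − 86.25)² / 86.25 = 0.0007
  yellow smooth: (85 − 86.25)² / 86.25 = 0.0181
  yellow shrunken: (29 − 28.75)² / 28.75 = 0.0022
χ² = 0.0060 + 0.0007 + 0.0181 + 0.0022 = 0.027

0.027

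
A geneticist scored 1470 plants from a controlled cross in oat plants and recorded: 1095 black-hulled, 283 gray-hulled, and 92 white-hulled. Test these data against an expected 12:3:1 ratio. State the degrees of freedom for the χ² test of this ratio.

A goodness-of-fit test with 3 phenotype classes has df = 3 − 1 = 2.

2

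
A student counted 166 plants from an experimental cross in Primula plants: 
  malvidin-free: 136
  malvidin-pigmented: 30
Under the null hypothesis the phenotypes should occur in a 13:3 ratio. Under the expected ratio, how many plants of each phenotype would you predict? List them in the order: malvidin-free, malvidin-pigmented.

134.875, 31.125

Under the 13:3 hypothesis (Σ ratio = 16, N = 166):
  malvidin-free: 166 × 13/16 = 134.875
  malvidin-pigmented: 166 × 3/16 = 31.125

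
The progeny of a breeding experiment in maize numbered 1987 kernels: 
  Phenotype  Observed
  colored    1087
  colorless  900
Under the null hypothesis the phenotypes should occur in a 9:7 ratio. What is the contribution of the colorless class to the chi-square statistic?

Expected counts for N = 1987 under a 9:7 ratio (total parts = 16):
  colored: 1987 × 9/16 = 1117.6875
  colorless: 1987 × 7/16 = 869.3125
Contribution of colorless: (900 − 869.3125)² / 869.3125 = 1.0833

1.083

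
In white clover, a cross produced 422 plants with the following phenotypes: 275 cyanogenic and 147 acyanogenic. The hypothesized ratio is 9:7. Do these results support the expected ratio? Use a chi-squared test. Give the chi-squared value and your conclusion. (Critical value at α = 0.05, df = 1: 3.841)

The 9:7 ratio has 16 parts, so with N = 422 the expected counts are:
  cyanogenic: 422 × 9/16 = 237.375
  acyanogenic: 422 × 7/16 = 184.625
χ² = Σ (O − E)² / E
  cyanogenic: (275 − 237.375)² / 237.375 = 5.9637
  acyanogenic: (147 − 184.625)² / 184.625 = 7.6677
χ² = 5.9637 + 7.6677 = 13.6314 ≈ 13.631
Degrees of freedom = 2 − 1 = 1; critical value at α = 0.05 is 3.841.
Since 13.631 > 3.841, we reject the null hypothesis — the data do not fit the 9:7 ratio.

13.631; not consistent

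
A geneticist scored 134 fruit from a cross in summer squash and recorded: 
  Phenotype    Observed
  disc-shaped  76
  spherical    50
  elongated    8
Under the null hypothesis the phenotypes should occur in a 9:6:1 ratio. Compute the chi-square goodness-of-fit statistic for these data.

0.023

Total ratio parts = 16. Expected numbers out of 134:
  disc-shaped: 134 × 9/16 = 75.375
  spherical: 134 × 6/16 = 50.25
  elongated: 134 × 1/16 = 8.375
χ² = Σ (O − E)² / E
  disc-shaped: (76 − 75.375)² / 75.375 = 0.0052
  spherical: (50 − 50.25)² / 50.25 = 0.0012
  elongated: (8 − 8.375)² / 8.375 = 0.0168
χ² = 0.0052 + 0.0012 + 0.0168 = 0.0232 ≈ 0.023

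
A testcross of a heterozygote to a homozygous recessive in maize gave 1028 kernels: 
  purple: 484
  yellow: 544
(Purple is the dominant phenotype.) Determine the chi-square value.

3.502

A testcross of a heterozygote (Aa × aa) gives a 1:1 phenotypic ratio.
Expected counts for N = 1028 under a 1:1 ratio (total parts = 2):
  purple: 1028 × 1/2 = 514
  yellow: 1028 × 1/2 = 514
χ² = Σ (O − E)² / E
  purple: (484 − 514)² / 514 = 1.7510
  yellow: (544 − 514)² / 514 = 1.7510
χ² = 1.7510 + 1.7510 = 3.502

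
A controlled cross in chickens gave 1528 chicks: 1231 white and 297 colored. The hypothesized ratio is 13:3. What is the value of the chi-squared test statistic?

Under the 13:3 hypothesis (Σ ratio = 16, N = 1528):
  white: 1528 × 13/16 = 1241.5
  colored: 1528 × 3/16 = 286.5
χ² = Σ (O − E)² / E
  white: (1231 − 1241.5)² / 1241.5 = 0.0888
  colored: (297 − 286.5)² / 286.5 = 0.3848
χ² = 0.0888 + 0.3848 = 0.4736 ≈ 0.474

0.474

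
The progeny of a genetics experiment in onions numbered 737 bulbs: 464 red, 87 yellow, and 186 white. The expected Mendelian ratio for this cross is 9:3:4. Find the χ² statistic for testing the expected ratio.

24.873

The 9:3:4 ratio has 16 parts, so with N = 737 the expected counts are:
  red: 737 × 9/16 = 414.5625
  yellow: 737 × 3/16 = 138.1875
  white: 737 × 4/16 = 184.25
χ² = Σ (O − E)² / E
  red: (464 − 414.5625)² / 414.5625 = 5.8955
  yellow: (87 − 138.1875)² / 138.1875 = 18.9609
  white: (186 − 184.25)² / 184.25 = 0.0166
χ² = 5.8955 + 18.9609 + 0.0166 = 24.873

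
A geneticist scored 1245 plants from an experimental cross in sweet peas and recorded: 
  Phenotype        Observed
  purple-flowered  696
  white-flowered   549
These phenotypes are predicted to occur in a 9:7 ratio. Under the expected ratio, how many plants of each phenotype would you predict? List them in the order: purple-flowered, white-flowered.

700.3125, 544.6875

The 9:7 ratio has 16 parts, so with N = 1245 the expected counts are:
  purple-flowered: 1245 × 9/16 = 700.3125
  white-flowered: 1245 × 7/16 = 544.6875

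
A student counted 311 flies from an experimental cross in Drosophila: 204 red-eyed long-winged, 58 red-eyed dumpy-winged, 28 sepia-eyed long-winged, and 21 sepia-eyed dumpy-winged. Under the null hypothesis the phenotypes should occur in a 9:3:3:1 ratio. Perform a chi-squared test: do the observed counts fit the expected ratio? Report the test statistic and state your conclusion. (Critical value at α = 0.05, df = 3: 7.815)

The 9:3:3:1 ratio has 16 parts, so with N = 311 the expected counts are:
  red-eyed long-winged: 311 × 9/16 = 174.9375
  red-eyed dumpy-winged: 311 × 3/16 = 58.3125
  sepia-eyed long-winged: 311 × 3/16 = 58.3125
  sepia-eyed dumpy-winged: 311 × 1/16 = 19.4375
χ² = Σ (O − E)² / E
  red-eyed long-winged: (204 − 174.9375)² / 174.9375 = 4.8282
  red-eyed dumpy-winged: (58 − 58.3125)² / 58.3125 = 0.0017
  sepia-eyed long-winged: (28 − 58.3125)² / 58.3125 = 15.7573
  sepia-eyed dumpy-winged: (21 − 19.4375)² / 19.4375 = 0.1256
χ² = 4.8282 + 0.0017 + 15.7573 + 0.1256 = 20.7128 ≈ 20.713
Degrees of freedom = 4 − 1 = 3; critical value at α = 0.05 is 7.815.
Since 20.713 > 7.815, we reject the null hypothesis — the data do not fit the 9:3:3:1 ratio.

20.713; not consistent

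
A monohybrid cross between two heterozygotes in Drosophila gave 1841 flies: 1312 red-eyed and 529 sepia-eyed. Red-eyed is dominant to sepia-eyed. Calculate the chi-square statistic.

For a monohybrid cross between heterozygotes with complete dominance, the expected phenotypic ratio is 3:1.
Under the 3:1 hypothesis (Σ ratio = 4, N = 1841):
  red-eyed: 1841 × 3/4 = 1380.75
  sepia-eyed: 1841 × 1/4 = 460.25
χ² = Σ (O − E)² / E
  red-eyed: (1312 − 1380.75)² / 1380.75 = 3.4232
  sepia-eyed: (529 − 460.25)² / 460.25 = 10.2696
χ² = 3.4232 + 10.2696 = 13.6928 ≈ 13.693

13.693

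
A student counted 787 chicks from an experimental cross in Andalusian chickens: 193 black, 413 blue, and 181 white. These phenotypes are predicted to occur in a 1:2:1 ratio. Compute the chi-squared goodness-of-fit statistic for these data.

Total ratio parts = 4. Expected numbers out of 787:
  black: 787 × 1/4 = 196.75
  blue: 787 × 2/4 = 393.5
  white: 787 × 1/4 = 196.75
χ² = Σ (O − E)² / E
  black: (193 − 196.75)² / 196.75 = 0.0715
  blue: (413 − 393.5)² / 393.5 = 0.9663
  white: (181 − 196.75)² / 196.75 = 1.2608
χ² = 0.0715 + 0.9663 + 1.2608 = 2.2986 ≈ 2.299

2.299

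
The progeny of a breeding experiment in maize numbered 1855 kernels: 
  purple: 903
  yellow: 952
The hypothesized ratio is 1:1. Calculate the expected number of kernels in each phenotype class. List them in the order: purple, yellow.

927.5, 927.5

Under the 1:1 hypothesis (Σ ratio = 2, N = 1855):
  purple: 1855 × 1/2 = 927.5
  yellow: 1855 × 1/2 = 927.5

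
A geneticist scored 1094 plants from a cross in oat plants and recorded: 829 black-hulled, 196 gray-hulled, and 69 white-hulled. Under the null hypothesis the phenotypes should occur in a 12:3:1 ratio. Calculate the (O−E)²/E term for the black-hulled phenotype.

0.088

The 12:3:1 ratio has 16 parts, so with N = 1094 the expected counts are:
  black-hulled: 1094 × 12/16 = 820.5
  gray-hulled: 1094 × 3/16 = 205.125
  white-hulled: 1094 × 1/16 = 68.375
Contribution of black-hulled: (829 − 820.5)² / 820.5 = 0.0881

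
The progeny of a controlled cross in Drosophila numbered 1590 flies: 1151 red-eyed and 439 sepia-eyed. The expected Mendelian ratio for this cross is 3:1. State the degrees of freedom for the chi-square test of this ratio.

A goodness-of-fit test with 2 phenotype classes has df = 2 − 1 = 1.

1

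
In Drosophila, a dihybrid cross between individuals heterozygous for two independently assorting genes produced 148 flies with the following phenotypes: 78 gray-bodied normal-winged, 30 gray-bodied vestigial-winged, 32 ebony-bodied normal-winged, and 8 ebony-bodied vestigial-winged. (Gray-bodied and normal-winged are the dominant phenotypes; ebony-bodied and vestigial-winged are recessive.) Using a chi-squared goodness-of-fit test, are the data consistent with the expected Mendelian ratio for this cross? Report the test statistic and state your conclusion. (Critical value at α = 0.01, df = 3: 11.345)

A dihybrid F₂ with independent assortment and complete dominance at both loci gives a 9:3:3:1 phenotypic ratio.
The 9:3:3:1 ratio has 16 parts, so with N = 148 the expected counts are:
  gray-bodied normal-winged: 148 × 9/16 = 83.25
  gray-bodied vestigial-winged: 148 × 3/16 = 27.75
  ebony-bodied normal-winged: 148 × 3/16 = 27.75
  ebony-bodied vestigial-winged: 148 × 1/16 = 9.25
χ² = Σ (O − E)² / E
  gray-bodied normal-winged: (78 − 83.25)² / 83.25 = 0.3311
  gray-bodied vestigial-winged: (30 − 27.75)² / 27.75 = 0.1824
  ebony-bodied normal-winged: (32 − 27.75)² / 27.75 = 0.6509
  ebony-bodied vestigial-winged: (8 − 9.25)² / 9.25 = 0.1689
χ² = 0.3311 + 0.1824 + 0.6509 + 0.1689 = 1.3333 ≈ 1.333
Degrees of freedom = 4 − 1 = 3; critical value at α = 0.01 is 11.345.
Since 1.333 < 11.345, we fail to reject the null hypothesis — the data are consistent with the 9:3:3:1 ratio.

1.333; consistent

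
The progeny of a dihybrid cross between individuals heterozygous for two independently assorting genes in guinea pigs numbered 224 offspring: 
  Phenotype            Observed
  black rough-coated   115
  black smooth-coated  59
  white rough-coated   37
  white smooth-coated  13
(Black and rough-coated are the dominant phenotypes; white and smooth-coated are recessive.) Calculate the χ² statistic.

A dihybrid F₂ with independent assortment and complete dominance at both loci gives a 9:3:3:1 phenotypic ratio.
The 9:3:3:1 ratio has 16 parts, so with N = 224 the expected counts are:
  black rough-coated: 224 × 9/16 = 126
  black smooth-coated: 224 × 3/16 = 42
  white rough-coated: 224 × 3/16 = 42
  white smooth-coated: 224 × 1/16 = 14
χ² = Σ (O − E)² / E
  black rough-coated: (115 − 126)² / 126 = 0.9603
  black smooth-coated: (59 − 42)² / 42 = 6.8810
  white rough-coated: (37 − 42)² / 42 = 0.5952
  white smooth-coated: (13 − 14)² / 14 = 0.0714
χ² = 0.9603 + 6.8810 + 0.5952 + 0.0714 = 8.5079 ≈ 8.508

8.508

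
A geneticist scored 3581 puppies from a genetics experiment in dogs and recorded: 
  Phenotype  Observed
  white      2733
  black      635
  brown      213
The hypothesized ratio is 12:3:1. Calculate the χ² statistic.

Expected counts for N = 3581 under a 12:3:1 ratio (total parts = 16):
  white: 3581 × 12/16 = 2685.75
  black: 3581 × 3/16 = 671.4375
  brown: 3581 × 1/16 = 223.8125
χ² = Σ (O − E)² / E
  white: (2733 − 2685.75)² / 2685.75 = 0.8313
  black: (635 − 671.4375)² / 671.4375 = 1.9774
  brown: (213 − 223.8125)² / 223.8125 = 0.5224
χ² = 0.8313 + 1.9774 + 0.5224 = 3.3311 ≈ 3.331

3.331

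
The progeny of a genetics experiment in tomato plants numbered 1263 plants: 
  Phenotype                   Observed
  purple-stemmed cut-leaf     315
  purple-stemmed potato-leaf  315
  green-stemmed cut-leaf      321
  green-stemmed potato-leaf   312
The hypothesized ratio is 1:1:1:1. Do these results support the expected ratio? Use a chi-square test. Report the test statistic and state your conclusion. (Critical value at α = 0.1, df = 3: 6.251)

0.135; consistent

The 1:1:1:1 ratio has 4 parts, so with N = 1263 the expected counts are:
  purple-stemmed cut-leaf: 1263 × 1/4 = 315.75
  purple-stemmed potato-leaf: 1263 × 1/4 = 315.75
  green-stemmed cut-leaf: 1263 × 1/4 = 315.75
  green-stemmed potato-leaf: 1263 × 1/4 = 315.75
χ² = Σ (O − E)² / E
  purple-stemmed cut-leaf: (315 − 315.75)² / 315.75 = 0.0018
  purple-stemmed potato-leaf: (315 − 315.75)² / 315.75 = 0.0018
  green-stemmed cut-leaf: (321 − 315.75)² / 315.75 = 0.0873
  green-stemmed potato-leaf: (312 − 315.75)² / 315.75 = 0.0445
χ² = 0.0018 + 0.0018 + 0.0873 + 0.0445 = 0.1354 ≈ 0.135
Degrees of freedom = 4 − 1 = 3; critical value at α = 0.1 is 6.251.
Since 0.135 < 6.251, we fail to reject the null hypothesis — the data are consistent with the 1:1:1:1 ratio.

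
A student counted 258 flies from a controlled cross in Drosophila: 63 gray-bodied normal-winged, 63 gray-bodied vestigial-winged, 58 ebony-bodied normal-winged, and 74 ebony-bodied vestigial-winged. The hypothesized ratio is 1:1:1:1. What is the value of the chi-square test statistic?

2.124

The 1:1:1:1 ratio has 4 parts, so with N = 258 the expected counts are:
  gray-bodied normal-winged: 258 × 1/4 = 64.5
  gray-bodied vestigial-winged: 258 × 1/4 = 64.5
  ebony-bodied normal-winged: 258 × 1/4 = 64.5
  ebony-bodied vestigial-winged: 258 × 1/4 = 64.5
χ² = Σ (O − E)² / E
  gray-bodied normal-winged: (63 − 64.5)² / 64.5 = 0.0349
  gray-bodied vestigial-winged: (63 − 64.5)² / 64.5 = 0.0349
  ebony-bodied normal-winged: (58 − 64.5)² / 64.5 = 0.6550
  ebony-bodied vestigial-winged: (74 − 64.5)² / 64.5 = 1.3992
χ² = 0.0349 + 0.0349 + 0.6550 + 1.3992 = 2.124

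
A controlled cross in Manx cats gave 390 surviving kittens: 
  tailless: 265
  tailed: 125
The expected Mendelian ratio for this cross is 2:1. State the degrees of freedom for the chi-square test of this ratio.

A goodness-of-fit test with 2 phenotype classes has df = 2 − 1 = 1.

1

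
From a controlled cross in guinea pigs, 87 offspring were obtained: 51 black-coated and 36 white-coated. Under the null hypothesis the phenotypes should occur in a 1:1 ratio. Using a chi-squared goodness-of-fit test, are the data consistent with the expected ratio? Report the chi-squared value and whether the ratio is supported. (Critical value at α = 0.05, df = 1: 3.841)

Total ratio parts = 2. Expected numbers out of 87:
  black-coated: 87 × 1/2 = 43.5
  white-coated: 87 × 1/2 = 43.5
χ² = Σ (O − E)² / E
  black-coated: (51 − 43.5)² / 43.5 = 1.2931
  white-coated: (36 − 43.5)² / 43.5 = 1.2931
χ² = 1.2931 + 1.2931 = 2.5862 ≈ 2.586
Degrees of freedom = 2 − 1 = 1; critical value at α = 0.05 is 3.841.
Since 2.586 < 3.841, we fail to reject the null hypothesis — the data are consistent with the 1:1 ratio.

2.586; consistent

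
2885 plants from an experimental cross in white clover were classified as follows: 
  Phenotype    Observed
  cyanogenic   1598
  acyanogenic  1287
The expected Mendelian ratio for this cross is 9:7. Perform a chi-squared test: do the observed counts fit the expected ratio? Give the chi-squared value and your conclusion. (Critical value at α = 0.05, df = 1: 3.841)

0.867; consistent

The 9:7 ratio has 16 parts, so with N = 2885 the expected counts are:
  cyanogenic: 2885 × 9/16 = 1622.8125
  acyanogenic: 2885 × 7/16 = 1262.1875
χ² = Σ (O − E)² / E
  cyanogenic: (1598 − 1622.8125)² / 1622.8125 = 0.3794
  acyanogenic: (1287 − 1262.1875)² / 1262.1875 = 0.4878
χ² = 0.3794 + 0.4878 = 0.8672 ≈ 0.867
Degrees of freedom = 2 − 1 = 1; critical value at α = 0.05 is 3.841.
Since 0.867 < 3.841, we fail to reject the null hypothesis — the data are consistent with the 9:7 ratio.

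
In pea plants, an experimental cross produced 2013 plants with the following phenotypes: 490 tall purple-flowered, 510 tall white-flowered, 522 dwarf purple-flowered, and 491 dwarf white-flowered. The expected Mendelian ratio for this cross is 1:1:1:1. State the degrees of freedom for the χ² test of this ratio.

A goodness-of-fit test with 4 phenotype classes has df = 4 − 1 = 3.

3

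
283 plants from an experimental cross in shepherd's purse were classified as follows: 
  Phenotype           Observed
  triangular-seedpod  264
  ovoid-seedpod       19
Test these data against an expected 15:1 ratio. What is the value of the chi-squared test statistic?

0.104

The 15:1 ratio has 16 parts, so with N = 283 the expected counts are:
  triangular-seedpod: 283 × 15/16 = 265.3125
  ovoid-seedpod: 283 × 1/16 = 17.6875
χ² = Σ (O − E)² / E
  triangular-seedpod: (264 − 265.3125)² / 265.3125 = 0.0065
  ovoid-seedpod: (19 − 17.6875)² / 17.6875 = 0.0974
χ² = 0.0065 + 0.0974 = 0.1039 ≈ 0.104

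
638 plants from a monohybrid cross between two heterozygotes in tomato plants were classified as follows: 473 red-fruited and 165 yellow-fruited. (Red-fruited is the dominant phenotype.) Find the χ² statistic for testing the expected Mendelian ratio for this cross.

For a monohybrid cross between heterozygotes with complete dominance, the expected phenotypic ratio is 3:1.
Expected counts for N = 638 under a 3:1 ratio (total parts = 4):
  red-fruited: 638 × 3/4 = 478.5
  yellow-fruited: 638 × 1/4 = 159.5
χ² = Σ (O − E)² / E
  red-fruited: (473 − 478.5)² / 478.5 = 0.0632
  yellow-fruited: (165 − 159.5)² / 159.5 = 0.1897
χ² = 0.0632 + 0.1897 = 0.2529 ≈ 0.253

0.253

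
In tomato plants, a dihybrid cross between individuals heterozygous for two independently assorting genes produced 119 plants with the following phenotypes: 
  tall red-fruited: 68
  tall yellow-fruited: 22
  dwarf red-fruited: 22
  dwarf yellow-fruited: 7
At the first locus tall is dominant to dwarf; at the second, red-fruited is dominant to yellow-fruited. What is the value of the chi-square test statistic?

0.051

A dihybrid F₂ with independent assortment and complete dominance at both loci gives a 9:3:3:1 phenotypic ratio.
Expected counts for N = 119 under a 9:3:3:1 ratio (total parts = 16):
  tall red-fruited: 119 × 9/16 = 66.9375
  tall yellow-fruited: 119 × 3/16 = 22.3125
  dwarf red-fruited: 119 × 3/16 = 22.3125
  dwarf yellow-fruited: 119 × 1/16 = 7.4375
χ² = Σ (O − E)² / E
  tall red-fruited: (68 − 66.9375)² / 66.9375 = 0.0169
  tall yellow-fruited: (22 − 22.3125)² / 22.3125 = 0.0044
  dwarf red-fruited: (22 − 22.3125)² / 22.3125 = 0.0044
  dwarf yellow-fruited: (7 − 7.4375)² / 7.4375 = 0.0257
χ² = 0.0169 + 0.0044 + 0.0044 + 0.0257 = 0.0514 ≈ 0.051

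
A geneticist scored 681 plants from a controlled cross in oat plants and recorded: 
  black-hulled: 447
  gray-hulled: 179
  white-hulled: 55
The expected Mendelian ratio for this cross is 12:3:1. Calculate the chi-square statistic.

32.212

Total ratio parts = 16. Expected numbers out of 681:
  black-hulled: 681 × 12/16 = 510.75
  gray-hulled: 681 × 3/16 = 127.6875
  white-hulled: 681 × 1/16 = 42.5625
χ² = Σ (O − E)² / E
  black-hulled: (447 − 510.75)² / 510.75 = 7.9570
  gray-hulled: (179 − 127.6875)² / 127.6875 = 20.6204
  white-hulled: (55 − 42.5625)² / 42.5625 = 3.6345
χ² = 7.9570 + 20.6204 + 3.6345 = 32.2119 ≈ 32.212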